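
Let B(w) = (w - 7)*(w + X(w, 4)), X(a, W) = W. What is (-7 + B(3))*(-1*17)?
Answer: 595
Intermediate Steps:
B(w) = (-7 + w)*(4 + w) (B(w) = (w - 7)*(w + 4) = (-7 + w)*(4 + w))
(-7 + B(3))*(-1*17) = (-7 + (-28 + 3² - 3*3))*(-1*17) = (-7 + (-28 + 9 - 9))*(-17) = (-7 - 28)*(-17) = -35*(-17) = 595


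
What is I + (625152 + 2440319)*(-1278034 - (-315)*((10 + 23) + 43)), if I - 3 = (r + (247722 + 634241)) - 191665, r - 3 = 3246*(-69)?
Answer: -3844388321944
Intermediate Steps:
r = -223971 (r = 3 + 3246*(-69) = 3 - 223974 = -223971)
I = 466330 (I = 3 + ((-223971 + (247722 + 634241)) - 191665) = 3 + ((-223971 + 881963) - 191665) = 3 + (657992 - 191665) = 3 + 466327 = 466330)
I + (625152 + 2440319)*(-1278034 - (-315)*((10 + 23) + 43)) = 466330 + (625152 + 2440319)*(-1278034 - (-315)*((10 + 23) + 43)) = 466330 + 3065471*(-1278034 - (-315)*(33 + 43)) = 466330 + 3065471*(-1278034 - (-315)*76) = 466330 + 3065471*(-1278034 - 15*(-1596)) = 466330 + 3065471*(-1278034 + 23940) = 466330 + 3065471*(-1254094) = 466330 - 3844388788274 = -3844388321944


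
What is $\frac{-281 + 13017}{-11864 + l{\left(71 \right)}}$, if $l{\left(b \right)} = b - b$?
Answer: $- \frac{1592}{1483} \approx -1.0735$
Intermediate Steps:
$l{\left(b \right)} = 0$
$\frac{-281 + 13017}{-11864 + l{\left(71 \right)}} = \frac{-281 + 13017}{-11864 + 0} = \frac{12736}{-11864} = 12736 \left(- \frac{1}{11864}\right) = - \frac{1592}{1483}$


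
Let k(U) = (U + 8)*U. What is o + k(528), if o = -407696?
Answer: -124688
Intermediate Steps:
k(U) = U*(8 + U) (k(U) = (8 + U)*U = U*(8 + U))
o + k(528) = -407696 + 528*(8 + 528) = -407696 + 528*536 = -407696 + 283008 = -124688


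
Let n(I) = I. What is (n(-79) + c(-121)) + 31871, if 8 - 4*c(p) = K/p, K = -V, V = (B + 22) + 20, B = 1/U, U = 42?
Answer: 646306667/20328 ≈ 31794.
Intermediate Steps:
B = 1/42 ≈ 0.023810
V = 1765/42 (V = (1/42 + 22) + 20 = 925/42 + 20 = 1765/42 ≈ 42.024)
K = -1765/42 (K = -1*1765/42 = -1765/42 ≈ -42.024)
c(p) = 2 + 1765/(168*p) (c(p) = 2 - (-1765)/(168*p) = 2 + 1765/(168*p))
(n(-79) + c(-121)) + 31871 = (-79 + (2 + (1765/168)/(-121))) + 31871 = (-79 + (2 + (1765/168)*(-1/121))) + 31871 = (-79 + (2 - 1765/20328)) + 31871 = (-79 + 38891/20328) + 31871 = -1567021/20328 + 31871 = 646306667/20328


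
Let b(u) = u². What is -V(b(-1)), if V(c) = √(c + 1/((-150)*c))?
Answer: -√894/30 ≈ -0.99666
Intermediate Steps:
V(c) = √(c - 1/(150*c))
-V(b(-1)) = -√(-6/((-1)²) + 900*(-1)²)/30 = -√(-6/1 + 900*1)/30 = -√(-6*1 + 900)/30 = -√(-6 + 900)/30 = -√894/30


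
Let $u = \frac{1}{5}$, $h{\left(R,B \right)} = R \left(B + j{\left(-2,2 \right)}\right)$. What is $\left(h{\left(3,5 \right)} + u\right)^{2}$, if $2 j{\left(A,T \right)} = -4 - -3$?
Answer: $\frac{18769}{100} \approx 187.69$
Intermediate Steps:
$j{\left(A,T \right)} = - \frac{1}{2}$ ($j{\left(A,T \right)} = \frac{-4 - -3}{2} = \frac{-4 + 3}{2} = \frac{1}{2} \left(-1\right) = - \frac{1}{2}$)
$h{\left(R,B \right)} = R \left(- \frac{1}{2} + B\right)$ ($h{\left(R,B \right)} = R \left(B - \frac{1}{2}\right) = R \left(- \frac{1}{2} + B\right)$)
$u = \frac{1}{5} \approx 0.2$
$\left(h{\left(3,5 \right)} + u\right)^{2} = \left(3 \left(- \frac{1}{2} + 5\right) + \frac{1}{5}\right)^{2} = \left(3 \cdot \frac{9}{2} + \frac{1}{5}\right)^{2} = \left(\frac{27}{2} + \frac{1}{5}\right)^{2} = \left(\frac{137}{10}\right)^{2} = \frac{18769}{100}$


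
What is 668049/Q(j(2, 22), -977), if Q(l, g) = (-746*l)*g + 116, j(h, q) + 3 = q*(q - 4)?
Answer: 668049/286435022 ≈ 0.0023323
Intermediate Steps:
j(h, q) = -3 + q*(-4 + q) (j(h, q) = -3 + q*(q - 4) = -3 + q*(-4 + q))
Q(l, g) = 116 - 746*g*l (Q(l, g) = -746*g*l + 116 = 116 - 746*g*l)
668049/Q(j(2, 22), -977) = 668049/(116 - 746*(-977)*(-3 + 22² - 4*22)) = 668049/(116 - 746*(-977)*(-3 + 484 - 88)) = 668049/(116 - 746*(-977)*393) = 668049/(116 + 286434906) = 668049/286435022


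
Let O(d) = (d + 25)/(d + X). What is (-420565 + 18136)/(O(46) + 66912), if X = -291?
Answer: -98595105/16393369 ≈ -6.0143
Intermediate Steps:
O(d) = (25 + d)/(-291 + d) (O(d) = (d + 25)/(d - 291) = (25 + d)/(-291 + d))
(-420565 + 18136)/(O(46) + 66912) = (-420565 + 18136)/((25 + 46)/(-291 + 46) + 66912) = -402429/(71/(-245) + 66912) = -402429/(-1/245*71 + 66912) = -402429/(-71/245 + 66912) = -402429/16393369/245 = -402429*245/16393369 = -98595105/16393369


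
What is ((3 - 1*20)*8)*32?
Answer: -4352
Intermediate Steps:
((3 - 1*20)*8)*32 = ((3 - 20)*8)*32 = -17*8*32 = -136*32 = -4352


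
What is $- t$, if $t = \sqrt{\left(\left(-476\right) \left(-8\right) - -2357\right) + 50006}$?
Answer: $- \sqrt{56171} \approx -237.0$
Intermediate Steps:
$t = \sqrt{56171}$ ($t = \sqrt{\left(3808 + 2357\right) + 50006} = \sqrt{6165 + 50006} = \sqrt{56171} \approx 237.0$)
$- t = - \sqrt{56171}$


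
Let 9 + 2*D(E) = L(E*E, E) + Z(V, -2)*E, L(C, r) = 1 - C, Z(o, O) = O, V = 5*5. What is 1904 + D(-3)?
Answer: 3797/2 ≈ 1898.5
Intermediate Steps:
V = 25
D(E) = -4 - E - E²/2 (D(E) = -9/2 + ((1 - E*E) - 2*E)/2 = -9/2 + ((1 - E²) - 2*E)/2 = -9/2 + (1 - E² - 2*E)/2 = -9/2 + (½ - E - E²/2) = -4 - E - E²/2)
1904 + D(-3) = 1904 + (-4 - 1*(-3) - ½*(-3)²) = 1904 + (-4 + 3 - ½*9) = 1904 + (-4 + 3 - 9/2) = 1904 - 11/2 = 3797/2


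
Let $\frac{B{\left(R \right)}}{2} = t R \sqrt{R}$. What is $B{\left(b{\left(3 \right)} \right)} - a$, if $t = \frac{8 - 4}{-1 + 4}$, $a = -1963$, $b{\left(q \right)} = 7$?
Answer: $1963 + \frac{56 \sqrt{7}}{3} \approx 2012.4$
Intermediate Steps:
$t = \frac{4}{3} \approx 1.3333$
$B{\left(R \right)} = \frac{8 R^{\frac{3}{2}}}{3}$ ($B{\left(R \right)} = 2 \frac{4 R \sqrt{R}}{3} = 2 \frac{4 R^{\frac{3}{2}}}{3} = \frac{8 R^{\frac{3}{2}}}{3}$)
$B{\left(b{\left(3 \right)} \right)} - a = \frac{8 \cdot 7^{\frac{3}{2}}}{3} - -1963 = \frac{8 \cdot 7 \sqrt{7}}{3} + 1963 = \frac{56 \sqrt{7}}{3} + 1963 = 1963 + \frac{56 \sqrt{7}}{3}$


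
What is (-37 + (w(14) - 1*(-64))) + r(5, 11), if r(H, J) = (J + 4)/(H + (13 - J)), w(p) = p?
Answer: 302/7 ≈ 43.143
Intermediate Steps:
r(H, J) = (4 + J)/(13 + H - J)
(-37 + (w(14) - 1*(-64))) + r(5, 11) = (-37 + (14 - 1*(-64))) + (4 + 11)/(13 + 5 - 1*11) = (-37 + (14 + 64)) + 15/(13 + 5 - 11) = (-37 + 78) + 15/7 = 41 + (1/7)*15 = 41 + 15/7 = 302/7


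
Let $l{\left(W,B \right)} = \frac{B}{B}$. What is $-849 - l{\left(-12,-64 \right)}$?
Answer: $-850$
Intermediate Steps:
$l{\left(W,B \right)} = 1$
$-849 - l{\left(-12,-64 \right)} = -849 - 1 = -850$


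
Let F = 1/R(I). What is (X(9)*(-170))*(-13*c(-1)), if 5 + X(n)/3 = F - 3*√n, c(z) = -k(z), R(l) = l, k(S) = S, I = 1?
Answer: -86190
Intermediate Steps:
c(z) = -z
F = 1 (F = 1/1 = 1)
X(n) = -12 - 9*√n (X(n) = -15 + 3*(1 - 3*√n) = -15 + (3 - 9*√n) = -12 - 9*√n)
(X(9)*(-170))*(-13*c(-1)) = ((-12 - 9*√9)*(-170))*(-(-13)*(-1)) = ((-12 - 9*3)*(-170))*(-13*1) = ((-12 - 27)*(-170))*(-13) = -39*(-170)*(-13) = 6630*(-13) = -86190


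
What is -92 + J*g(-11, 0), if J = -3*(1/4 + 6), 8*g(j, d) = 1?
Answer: -3019/32 ≈ -94.344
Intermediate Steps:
g(j, d) = ⅛ (g(j, d) = (⅛)*1 = ⅛)
J = -75/4 (J = -3*(¼ + 6) = -3*25/4 = -75/4 ≈ -18.750)
-92 + J*g(-11, 0) = -92 - 75/4*⅛ = -92 - 75/32 = -3019/32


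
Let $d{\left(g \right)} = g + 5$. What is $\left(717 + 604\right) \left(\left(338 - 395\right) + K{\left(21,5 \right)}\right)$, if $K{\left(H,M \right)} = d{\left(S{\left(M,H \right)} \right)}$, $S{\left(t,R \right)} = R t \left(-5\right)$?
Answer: $-762217$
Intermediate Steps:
$S{\left(t,R \right)} = - 5 R t$
$d{\left(g \right)} = 5 + g$
$K{\left(H,M \right)} = 5 - 5 H M$
$\left(717 + 604\right) \left(\left(338 - 395\right) + K{\left(21,5 \right)}\right) = \left(717 + 604\right) \left(\left(338 - 395\right) + \left(5 - 105 \cdot 5\right)\right) = 1321 \left(-57 + \left(5 - 525\right)\right) = 1321 \left(-57 - 520\right) = 1321 \left(-577\right) = -762217$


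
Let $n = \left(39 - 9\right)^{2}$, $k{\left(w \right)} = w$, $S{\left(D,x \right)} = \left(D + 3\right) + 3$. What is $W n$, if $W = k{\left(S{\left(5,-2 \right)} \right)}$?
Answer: $9900$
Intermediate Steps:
$S{\left(D,x \right)} = 6 + D$ ($S{\left(D,x \right)} = \left(3 + D\right) + 3 = 6 + D$)
$W = 11$ ($W = 6 + 5 = 11$)
$n = 900$ ($n = 30^{2} = 900$)
$W n = 11 \cdot 900 = 9900$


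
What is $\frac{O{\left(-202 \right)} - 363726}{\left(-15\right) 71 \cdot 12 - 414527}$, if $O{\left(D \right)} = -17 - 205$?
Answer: $\frac{363948}{427307} \approx 0.85172$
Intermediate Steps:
$O{\left(D \right)} = -222$ ($O{\left(D \right)} = -17 - 205 = -222$)
$\frac{O{\left(-202 \right)} - 363726}{\left(-15\right) 71 \cdot 12 - 414527} = \frac{-222 - 363726}{\left(-15\right) 71 \cdot 12 - 414527} = - \frac{363948}{\left(-1065\right) 12 - 414527} = - \frac{363948}{-12780 - 414527} = - \frac{363948}{-427307} = \left(-363948\right) \left(- \frac{1}{427307}\right) = \frac{363948}{427307}$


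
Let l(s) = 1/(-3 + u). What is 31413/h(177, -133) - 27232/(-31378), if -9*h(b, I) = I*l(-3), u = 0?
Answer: -13304830111/2086637 ≈ -6376.2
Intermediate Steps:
l(s) = -⅓ (l(s) = 1/(-3 + 0) = 1/(-3) = -⅓)
h(b, I) = I/27 (h(b, I) = -I*(-1)/(9*3) = -(-1)*I/27 = I/27)
31413/h(177, -133) - 27232/(-31378) = 31413/(((1/27)*(-133))) - 27232/(-31378) = 31413/(-133/27) - 27232*(-1/31378) = 31413*(-27/133) + 13616/15689 = -848151/133 + 13616/15689 = -13304830111/2086637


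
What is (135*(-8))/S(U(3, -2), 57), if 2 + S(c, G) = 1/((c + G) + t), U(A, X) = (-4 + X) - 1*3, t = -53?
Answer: 5400/11 ≈ 490.91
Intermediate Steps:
U(A, X) = -7 + X (U(A, X) = (-4 + X) - 3 = -7 + X)
S(c, G) = -2 + 1/(-53 + G + c) (S(c, G) = -2 + 1/((c + G) - 53) = -2 + 1/((G + c) - 53) = -2 + 1/(-53 + G + c))
(135*(-8))/S(U(3, -2), 57) = (135*(-8))/(((107 - 2*57 - 2*(-7 - 2))/(-53 + 57 + (-7 - 2)))) = -1080*(-53 + 57 - 9)/(107 - 114 - 2*(-9)) = -1080*(-5/(107 - 114 + 18)) = -1080/((-1/5*11)) = -1080/(-11/5) = -1080*(-5/11) = 5400/11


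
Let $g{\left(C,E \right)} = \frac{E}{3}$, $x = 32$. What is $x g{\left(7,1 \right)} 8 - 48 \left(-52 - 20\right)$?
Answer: $\frac{10624}{3} \approx 3541.3$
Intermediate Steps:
$g{\left(C,E \right)} = \frac{E}{3}$ ($g{\left(C,E \right)} = E \frac{1}{3} = \frac{E}{3}$)
$x g{\left(7,1 \right)} 8 - 48 \left(-52 - 20\right) = 32 \cdot \frac{1}{3} \cdot 1 \cdot 8 - 48 \left(-52 - 20\right) = 32 \cdot \frac{1}{3} \cdot 8 - -3456 = \frac{32}{3} \cdot 8 + 3456 = \frac{256}{3} + 3456 = \frac{10624}{3}$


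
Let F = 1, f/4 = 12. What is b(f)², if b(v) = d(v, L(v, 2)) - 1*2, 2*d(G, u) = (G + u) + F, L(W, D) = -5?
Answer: 400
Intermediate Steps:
f = 48 (f = 4*12 = 48)
d(G, u) = ½ + G/2 + u/2 (d(G, u) = ((G + u) + 1)/2 = (1 + G + u)/2 = ½ + G/2 + u/2)
b(v) = -4 + v/2 (b(v) = (½ + v/2 + (½)*(-5)) - 1*2 = (½ + v/2 - 5/2) - 2 = (-2 + v/2) - 2 = -4 + v/2)
b(f)² = (-4 + (½)*48)² = (-4 + 24)² = 20² = 400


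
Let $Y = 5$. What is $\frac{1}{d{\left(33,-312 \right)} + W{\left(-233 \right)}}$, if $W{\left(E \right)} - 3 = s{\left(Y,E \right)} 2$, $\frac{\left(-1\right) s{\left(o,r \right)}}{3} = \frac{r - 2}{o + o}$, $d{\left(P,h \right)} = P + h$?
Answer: $- \frac{1}{135} \approx -0.0074074$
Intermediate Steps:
$s{\left(o,r \right)} = - \frac{3 \left(-2 + r\right)}{2 o}$ ($s{\left(o,r \right)} = - 3 \frac{r - 2}{o + o} = - 3 \frac{-2 + r}{2 o} = - \frac{3 \left(-2 + r\right)}{2 o}$)
$W{\left(E \right)} = \frac{21}{5} - \frac{3 E}{5}$ ($W{\left(E \right)} = 3 + \frac{3 \left(2 - E\right)}{2 \cdot 5} \cdot 2 = 3 + \frac{3}{2} \cdot \frac{1}{5} \left(2 - E\right) 2 = 3 + \left(\frac{3}{5} - \frac{3 E}{10}\right) 2 = 3 - \left(- \frac{6}{5} + \frac{3 E}{5}\right) = \frac{21}{5} - \frac{3 E}{5}$)
$\frac{1}{d{\left(33,-312 \right)} + W{\left(-233 \right)}} = \frac{1}{\left(33 - 312\right) + \left(\frac{21}{5} - - \frac{699}{5}\right)} = \frac{1}{-279 + \left(\frac{21}{5} + \frac{699}{5}\right)} = \frac{1}{-279 + 144} = \frac{1}{-135} = - \frac{1}{135}$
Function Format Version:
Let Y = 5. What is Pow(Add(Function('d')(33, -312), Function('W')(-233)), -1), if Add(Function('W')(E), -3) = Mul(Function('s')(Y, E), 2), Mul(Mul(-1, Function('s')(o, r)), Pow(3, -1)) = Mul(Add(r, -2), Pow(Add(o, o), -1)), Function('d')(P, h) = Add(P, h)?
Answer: Rational(-1, 135) ≈ -0.0074074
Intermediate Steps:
Function('s')(o, r) = Mul(Rational(-3, 2), Pow(o, -1), Add(-2, r)) (Function('s')(o, r) = Mul(-3, Mul(Add(r, -2), Pow(Add(o, o), -1))) = Mul(-3, Mul(Add(-2, r), Pow(Mul(2, o), -1))) = Mul(-3, Mul(Add(-2, r), Mul(Rational(1, 2), Pow(o, -1)))) = Mul(-3, Mul(Rational(1, 2), Pow(o, -1), Add(-2, r))) = Mul(Rational(-3, 2), Pow(o, -1), Add(-2, r)))
Function('W')(E) = Add(Rational(21, 5), Mul(Rational(-3, 5), E)) (Function('W')(E) = Add(3, Mul(Mul(Rational(3, 2), Pow(5, -1), Add(2, Mul(-1, E))), 2)) = Add(3, Mul(Mul(Rational(3, 2), Rational(1, 5), Add(2, Mul(-1, E))), 2)) = Add(3, Mul(Add(Rational(3, 5), Mul(Rational(-3, 10), E)), 2)) = Add(3, Add(Rational(6, 5), Mul(Rational(-3, 5), E))) = Add(Rational(21, 5), Mul(Rational(-3, 5), E)))
Pow(Add(Function('d')(33, -312), Function('W')(-233)), -1) = Pow(Add(Add(33, -312), Add(Rational(21, 5), Mul(Rational(-3, 5), -233))), -1) = Pow(Add(-279, Add(Rational(21, 5), Rational(699, 5))), -1) = Pow(Add(-279, 144), -1) = Pow(-135, -1) = Rational(-1, 135)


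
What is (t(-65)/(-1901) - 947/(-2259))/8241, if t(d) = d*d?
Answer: -7744028/35389812519 ≈ -0.00021882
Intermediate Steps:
t(d) = d²
(t(-65)/(-1901) - 947/(-2259))/8241 = ((-65)²/(-1901) - 947/(-2259))/8241 = (4225*(-1/1901) - 947*(-1/2259))*(1/8241) = (-4225/1901 + 947/2259)*(1/8241) = -7744028/4294359*1/8241 = -7744028/35389812519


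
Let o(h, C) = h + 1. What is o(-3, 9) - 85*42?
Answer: -3572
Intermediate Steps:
o(h, C) = 1 + h
o(-3, 9) - 85*42 = (1 - 3) - 85*42 = -2 - 3570 = -3572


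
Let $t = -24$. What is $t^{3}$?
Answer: $-13824$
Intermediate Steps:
$t^{3} = \left(-24\right)^{3} = -13824$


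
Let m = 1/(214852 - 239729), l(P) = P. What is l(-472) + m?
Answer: -11741945/24877 ≈ -472.00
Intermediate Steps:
m = -1/24877 (m = 1/(-24877) = -1/24877 ≈ -4.0198e-5)
l(-472) + m = -472 - 1/24877 = -11741945/24877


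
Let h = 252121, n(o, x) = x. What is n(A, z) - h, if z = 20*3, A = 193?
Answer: -252061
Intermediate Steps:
z = 60
n(A, z) - h = 60 - 1*252121 = 60 - 252121 = -252061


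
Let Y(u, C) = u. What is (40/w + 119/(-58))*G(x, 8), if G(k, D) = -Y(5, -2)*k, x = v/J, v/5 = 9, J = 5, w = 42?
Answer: 20085/406 ≈ 49.470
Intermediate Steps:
v = 45 (v = 5*9 = 45)
x = 9 (x = 45/5 = 45*(⅕) = 9)
G(k, D) = -5*k
(40/w + 119/(-58))*G(x, 8) = (40/42 + 119/(-58))*(-5*9) = (40*(1/42) + 119*(-1/58))*(-45) = (20/21 - 119/58)*(-45) = -1339/1218*(-45) = 20085/406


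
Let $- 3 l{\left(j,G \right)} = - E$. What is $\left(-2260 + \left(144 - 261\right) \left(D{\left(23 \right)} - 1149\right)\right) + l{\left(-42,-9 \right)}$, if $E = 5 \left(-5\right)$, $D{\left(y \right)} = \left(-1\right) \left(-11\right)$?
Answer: $\frac{392633}{3} \approx 1.3088 \cdot 10^{5}$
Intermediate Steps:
$D{\left(y \right)} = 11$
$E = -25$
$l{\left(j,G \right)} = - \frac{25}{3}$ ($l{\left(j,G \right)} = - \frac{\left(-1\right) \left(-25\right)}{3} = \left(- \frac{1}{3}\right) 25 = - \frac{25}{3}$)
$\left(-2260 + \left(144 - 261\right) \left(D{\left(23 \right)} - 1149\right)\right) + l{\left(-42,-9 \right)} = \left(-2260 + \left(144 - 261\right) \left(11 - 1149\right)\right) - \frac{25}{3} = \left(-2260 - -133146\right) - \frac{25}{3} = \left(-2260 + 133146\right) - \frac{25}{3} = 130886 - \frac{25}{3} = \frac{392633}{3}$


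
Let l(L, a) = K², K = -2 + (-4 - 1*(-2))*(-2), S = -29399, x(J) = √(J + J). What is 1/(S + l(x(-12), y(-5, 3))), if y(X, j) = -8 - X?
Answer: -1/29395 ≈ -3.4019e-5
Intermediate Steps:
x(J) = √2*√J (x(J) = √(2*J) = √2*√J)
K = 2 (K = -2 + (-4 + 2)*(-2) = -2 - 2*(-2) = -2 + 4 = 2)
l(L, a) = 4 (l(L, a) = 2² = 4)
1/(S + l(x(-12), y(-5, 3))) = 1/(-29399 + 4) = 1/(-29395) = -1/29395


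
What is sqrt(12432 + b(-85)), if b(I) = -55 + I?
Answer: 2*sqrt(3073) ≈ 110.87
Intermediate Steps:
sqrt(12432 + b(-85)) = sqrt(12432 + (-55 - 85)) = sqrt(12432 - 140) = sqrt(12292) = 2*sqrt(3073)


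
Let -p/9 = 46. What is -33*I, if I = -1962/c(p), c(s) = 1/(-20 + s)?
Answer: -28099764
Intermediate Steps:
p = -414 (p = -9*46 = -414)
I = 851508 (I = -1962/(1/(-20 - 414)) = -1962/(1/(-434)) = -1962/(-1/434) = -1962*(-434) = 851508)
-33*I = -33*851508 = -28099764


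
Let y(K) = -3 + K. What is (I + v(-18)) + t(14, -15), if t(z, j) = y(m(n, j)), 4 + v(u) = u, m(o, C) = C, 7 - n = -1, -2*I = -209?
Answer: 129/2 ≈ 64.500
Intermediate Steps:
I = 209/2 (I = -½*(-209) = 209/2 ≈ 104.50)
n = 8 (n = 7 - 1*(-1) = 7 + 1 = 8)
v(u) = -4 + u
t(z, j) = -3 + j
(I + v(-18)) + t(14, -15) = (209/2 + (-4 - 18)) + (-3 - 15) = (209/2 - 22) - 18 = 165/2 - 18 = 129/2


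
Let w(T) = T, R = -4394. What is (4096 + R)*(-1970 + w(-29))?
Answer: 595702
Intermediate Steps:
(4096 + R)*(-1970 + w(-29)) = (4096 - 4394)*(-1970 - 29) = -298*(-1999) = 595702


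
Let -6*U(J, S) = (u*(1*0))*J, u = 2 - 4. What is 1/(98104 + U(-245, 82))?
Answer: 1/98104 ≈ 1.0193e-5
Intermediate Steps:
u = -2
U(J, S) = 0 (U(J, S) = -(-2*0)*J/6 = -0*J = -1/6*0 = 0)
1/(98104 + U(-245, 82)) = 1/(98104 + 0) = 1/98104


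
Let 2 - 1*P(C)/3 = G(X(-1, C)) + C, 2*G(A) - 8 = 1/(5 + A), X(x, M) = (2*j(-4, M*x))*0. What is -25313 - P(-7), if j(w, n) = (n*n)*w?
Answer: -253277/10 ≈ -25328.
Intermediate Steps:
j(w, n) = w*n² (j(w, n) = n²*w = w*n²)
X(x, M) = 0 (X(x, M) = (2*(-4*M²*x²))*0 = -8*M²*x²*0 = 0)
G(A) = 4 + 1/(2*(5 + A))
P(C) = -63/10 - 3*C (P(C) = 6 - 3*((41 + 8*0)/(2*(5 + 0)) + C) = 6 - 3*((½)*(41 + 0)/5 + C) = 6 - 3*((½)*(⅕)*41 + C) = 6 - 3*(41/10 + C) = 6 + (-123/10 - 3*C) = -63/10 - 3*C)
-25313 - P(-7) = -25313 - (-63/10 - 3*(-7)) = -25313 - (-63/10 + 21) = -25313 - 1*147/10 = -25313 - 147/10 = -253277/10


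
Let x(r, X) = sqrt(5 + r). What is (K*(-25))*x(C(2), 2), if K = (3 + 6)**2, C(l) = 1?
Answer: -2025*sqrt(6) ≈ -4960.2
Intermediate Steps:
K = 81 (K = 9**2 = 81)
(K*(-25))*x(C(2), 2) = (81*(-25))*sqrt(5 + 1) = -2025*sqrt(6)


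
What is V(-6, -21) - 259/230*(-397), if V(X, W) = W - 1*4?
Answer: 97073/230 ≈ 422.06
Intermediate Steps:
V(X, W) = -4 + W (V(X, W) = W - 4 = -4 + W)
V(-6, -21) - 259/230*(-397) = (-4 - 21) - 259/230*(-397) = -25 - 259*1/230*(-397) = -25 - 259/230*(-397) = -25 + 102823/230 = 97073/230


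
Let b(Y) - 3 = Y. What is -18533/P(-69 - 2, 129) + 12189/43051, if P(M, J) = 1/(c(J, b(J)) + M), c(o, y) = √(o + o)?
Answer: 56648369182/43051 - 18533*√258 ≈ 1.0182e+6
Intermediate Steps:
b(Y) = 3 + Y
c(o, y) = √2*√o (c(o, y) = √(2*o) = √2*√o)
P(M, J) = 1/(M + √2*√J) (P(M, J) = 1/(√2*√J + M) = 1/(M + √2*√J))
-18533/P(-69 - 2, 129) + 12189/43051 = -(-1315843 + 18533*√258) + 12189/43051 = -(-1315843 + 18533*√258) + 12189*(1/43051) = -18533*(-71 + √258) + 12189/43051 = (1315843 - 18533*√258) + 12189/43051 = 56648369182/43051 - 18533*√258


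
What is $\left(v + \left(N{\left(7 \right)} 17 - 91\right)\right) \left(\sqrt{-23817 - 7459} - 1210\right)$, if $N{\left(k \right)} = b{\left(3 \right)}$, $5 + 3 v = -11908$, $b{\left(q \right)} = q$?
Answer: $4853310 - 8022 i \sqrt{7819} \approx 4.8533 \cdot 10^{6} - 7.0935 \cdot 10^{5} i$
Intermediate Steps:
$v = -3971$ ($v = - \frac{5}{3} + \frac{1}{3} \left(-11908\right) = - \frac{5}{3} - \frac{11908}{3} = -3971$)
$N{\left(k \right)} = 3$
$\left(v + \left(N{\left(7 \right)} 17 - 91\right)\right) \left(\sqrt{-23817 - 7459} - 1210\right) = \left(-3971 + \left(3 \cdot 17 - 91\right)\right) \left(\sqrt{-23817 - 7459} - 1210\right) = \left(-3971 + \left(51 - 91\right)\right) \left(\sqrt{-31276} - 1210\right) = \left(-3971 - 40\right) \left(2 i \sqrt{7819} - 1210\right) = - 4011 \left(-1210 + 2 i \sqrt{7819}\right) = 4853310 - 8022 i \sqrt{7819}$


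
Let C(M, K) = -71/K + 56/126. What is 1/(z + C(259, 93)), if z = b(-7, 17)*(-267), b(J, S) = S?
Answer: -279/1266470 ≈ -0.00022030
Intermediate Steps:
C(M, K) = 4/9 - 71/K (C(M, K) = -71/K + 56*(1/126) = -71/K + 4/9 = 4/9 - 71/K)
z = -4539 (z = 17*(-267) = -4539)
1/(z + C(259, 93)) = 1/(-4539 + (4/9 - 71/93)) = 1/(-4539 - 89/279) = 1/(-1266470/279) = -279/1266470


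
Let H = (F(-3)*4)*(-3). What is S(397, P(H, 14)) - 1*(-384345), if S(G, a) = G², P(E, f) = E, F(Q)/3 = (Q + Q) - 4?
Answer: 541954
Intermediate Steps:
F(Q) = -12 + 6*Q (F(Q) = 3*((Q + Q) - 4) = 3*(2*Q - 4) = 3*(-4 + 2*Q) = -12 + 6*Q)
H = 360 (H = ((-12 + 6*(-3))*4)*(-3) = ((-12 - 18)*4)*(-3) = -30*4*(-3) = -120*(-3) = 360)
S(397, P(H, 14)) - 1*(-384345) = 397² - 1*(-384345) = 157609 + 384345 = 541954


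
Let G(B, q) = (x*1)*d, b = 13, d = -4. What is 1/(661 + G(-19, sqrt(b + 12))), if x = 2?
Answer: 1/653 ≈ 0.0015314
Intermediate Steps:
G(B, q) = -8 (G(B, q) = (2*1)*(-4) = 2*(-4) = -8)
1/(661 + G(-19, sqrt(b + 12))) = 1/(661 - 8) = 1/653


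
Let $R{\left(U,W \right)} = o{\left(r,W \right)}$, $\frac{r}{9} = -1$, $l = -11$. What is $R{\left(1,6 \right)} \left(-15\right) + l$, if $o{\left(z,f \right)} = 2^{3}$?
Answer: $-131$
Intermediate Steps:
$r = -9$ ($r = 9 \left(-1\right) = -9$)
$o{\left(z,f \right)} = 8$
$R{\left(U,W \right)} = 8$
$R{\left(1,6 \right)} \left(-15\right) + l = 8 \left(-15\right) - 11 = -120 - 11 = -131$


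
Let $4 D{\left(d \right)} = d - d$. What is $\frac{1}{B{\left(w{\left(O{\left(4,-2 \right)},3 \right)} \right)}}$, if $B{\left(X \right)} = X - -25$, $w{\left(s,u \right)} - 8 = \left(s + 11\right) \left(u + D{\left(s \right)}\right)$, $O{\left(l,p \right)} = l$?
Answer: $\frac{1}{78} \approx 0.012821$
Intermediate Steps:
$D{\left(d \right)} = 0$ ($D{\left(d \right)} = \frac{d - d}{4} = \frac{1}{4} \cdot 0 = 0$)
$w{\left(s,u \right)} = 8 + u \left(11 + s\right)$ ($w{\left(s,u \right)} = 8 + \left(s + 11\right) \left(u + 0\right) = 8 + \left(11 + s\right) u = 8 + u \left(11 + s\right)$)
$B{\left(X \right)} = 25 + X$ ($B{\left(X \right)} = X + 25 = 25 + X$)
$\frac{1}{B{\left(w{\left(O{\left(4,-2 \right)},3 \right)} \right)}} = \frac{1}{25 + \left(8 + 11 \cdot 3 + 4 \cdot 3\right)} = \frac{1}{25 + \left(8 + 33 + 12\right)} = \frac{1}{25 + 53} = \frac{1}{78}$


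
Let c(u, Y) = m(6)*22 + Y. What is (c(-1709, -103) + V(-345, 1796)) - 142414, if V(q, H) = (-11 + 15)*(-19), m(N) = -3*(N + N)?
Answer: -143385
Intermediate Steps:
m(N) = -6*N
c(u, Y) = -792 + Y (c(u, Y) = -6*6*22 + Y = -36*22 + Y = -792 + Y)
V(q, H) = -76 (V(q, H) = 4*(-19) = -76)
(c(-1709, -103) + V(-345, 1796)) - 142414 = ((-792 - 103) - 76) - 142414 = (-895 - 76) - 142414 = -971 - 142414 = -143385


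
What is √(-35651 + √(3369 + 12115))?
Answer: √(-35651 + 14*√79) ≈ 188.48*I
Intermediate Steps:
√(-35651 + √(3369 + 12115)) = √(-35651 + √15484) = √(-35651 + 14*√79)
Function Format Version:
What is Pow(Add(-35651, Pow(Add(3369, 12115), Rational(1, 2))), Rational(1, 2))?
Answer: Pow(Add(-35651, Mul(14, Pow(79, Rational(1, 2)))), Rational(1, 2)) ≈ Mul(188.48, I)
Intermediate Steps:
Pow(Add(-35651, Pow(Add(3369, 12115), Rational(1, 2))), Rational(1, 2)) = Pow(Add(-35651, Pow(15484, Rational(1, 2))), Rational(1, 2)) = Pow(Add(-35651, Mul(14, Pow(79, Rational(1, 2)))), Rational(1, 2))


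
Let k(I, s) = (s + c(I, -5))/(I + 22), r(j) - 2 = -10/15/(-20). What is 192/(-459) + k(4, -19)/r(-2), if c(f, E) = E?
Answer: -105832/121329 ≈ -0.87227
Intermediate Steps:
r(j) = 61/30 (r(j) = 2 - 10/15/(-20) = 2 - 10*1/15*(-1/20) = 2 - ⅔*(-1/20) = 2 + 1/30 = 61/30)
k(I, s) = (-5 + s)/(22 + I) (k(I, s) = (s - 5)/(I + 22) = (-5 + s)/(22 + I))
192/(-459) + k(4, -19)/r(-2) = 192/(-459) + ((-5 - 19)/(22 + 4))/(61/30) = 192*(-1/459) + (-24/26)*(30/61) = -64/153 + ((1/26)*(-24))*(30/61) = -64/153 - 12/13*30/61 = -64/153 - 360/793 = -105832/121329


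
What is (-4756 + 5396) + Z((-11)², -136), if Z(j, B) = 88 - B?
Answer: 864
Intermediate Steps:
(-4756 + 5396) + Z((-11)², -136) = (-4756 + 5396) + (88 - 1*(-136)) = 640 + (88 + 136) = 640 + 224 = 864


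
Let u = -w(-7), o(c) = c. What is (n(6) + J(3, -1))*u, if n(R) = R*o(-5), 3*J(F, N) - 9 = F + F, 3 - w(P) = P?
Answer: 250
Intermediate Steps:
w(P) = 3 - P
u = -10 (u = -(3 - 1*(-7)) = -(3 + 7) = -1*10 = -10)
J(F, N) = 3 + 2*F/3 (J(F, N) = 3 + (F + F)/3 = 3 + (2*F)/3 = 3 + 2*F/3)
n(R) = -5*R (n(R) = R*(-5) = -5*R)
(n(6) + J(3, -1))*u = (-5*6 + (3 + (⅔)*3))*(-10) = (-30 + (3 + 2))*(-10) = (-30 + 5)*(-10) = -25*(-10) = 250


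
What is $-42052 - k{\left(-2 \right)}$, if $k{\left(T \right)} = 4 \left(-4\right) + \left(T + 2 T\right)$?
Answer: $-42030$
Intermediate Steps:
$k{\left(T \right)} = -16 + 3 T$
$-42052 - k{\left(-2 \right)} = -42052 - \left(-16 + 3 \left(-2\right)\right) = -42052 - \left(-16 - 6\right) = -42052 - -22 = -42052 + 22 = -42030$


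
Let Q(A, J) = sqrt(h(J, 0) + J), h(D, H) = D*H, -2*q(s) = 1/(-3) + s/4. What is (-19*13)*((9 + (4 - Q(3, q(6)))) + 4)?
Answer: -4199 + 247*I*sqrt(21)/6 ≈ -4199.0 + 188.65*I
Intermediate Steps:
q(s) = 1/6 - s/8 (q(s) = -(1/(-3) + s/4)/2 = -(1*(-1/3) + s*(1/4))/2 = -(-1/3 + s/4)/2 = 1/6 - s/8)
Q(A, J) = sqrt(J) (Q(A, J) = sqrt(J*0 + J) = sqrt(0 + J) = sqrt(J))
(-19*13)*((9 + (4 - Q(3, q(6)))) + 4) = (-19*13)*((9 + (4 - sqrt(1/6 - 1/8*6))) + 4) = -247*((9 + (4 - sqrt(1/6 - 3/4))) + 4) = -247*((9 + (4 - sqrt(-7/12))) + 4) = -247*((9 + (4 - I*sqrt(21)/6)) + 4) = -247*((13 - I*sqrt(21)/6) + 4) = -247*(17 - I*sqrt(21)/6) = -4199 + 247*I*sqrt(21)/6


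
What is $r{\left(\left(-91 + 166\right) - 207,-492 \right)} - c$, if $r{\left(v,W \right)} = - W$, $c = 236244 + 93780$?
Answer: $-329532$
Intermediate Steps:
$c = 330024$
$r{\left(\left(-91 + 166\right) - 207,-492 \right)} - c = \left(-1\right) \left(-492\right) - 330024 = 492 - 330024 = -329532$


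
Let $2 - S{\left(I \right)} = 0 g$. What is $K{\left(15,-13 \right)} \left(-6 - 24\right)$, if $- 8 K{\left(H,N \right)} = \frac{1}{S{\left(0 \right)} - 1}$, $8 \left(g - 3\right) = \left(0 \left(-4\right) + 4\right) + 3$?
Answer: $\frac{15}{4} \approx 3.75$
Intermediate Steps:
$g = \frac{31}{8}$ ($g = 3 + \frac{\left(0 \left(-4\right) + 4\right) + 3}{8} = 3 + \frac{\left(0 + 4\right) + 3}{8} = 3 + \frac{4 + 3}{8} = 3 + \frac{1}{8} \cdot 7 = 3 + \frac{7}{8} = \frac{31}{8} \approx 3.875$)
$S{\left(I \right)} = 2$ ($S{\left(I \right)} = 2 - 0 \cdot \frac{31}{8} = 2 - 0 = 2 + 0 = 2$)
$K{\left(H,N \right)} = - \frac{1}{8}$ ($K{\left(H,N \right)} = - \frac{1}{8 \left(2 - 1\right)} = - \frac{1}{8 \cdot 1} = \left(- \frac{1}{8}\right) 1 = - \frac{1}{8}$)
$K{\left(15,-13 \right)} \left(-6 - 24\right) = - \frac{-6 - 24}{8} = \left(- \frac{1}{8}\right) \left(-30\right) = \frac{15}{4}$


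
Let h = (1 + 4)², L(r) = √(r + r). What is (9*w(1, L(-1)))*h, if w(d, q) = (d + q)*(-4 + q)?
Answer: -1350 - 675*I*√2 ≈ -1350.0 - 954.59*I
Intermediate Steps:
L(r) = √2*√r (L(r) = √(2*r) = √2*√r)
w(d, q) = (-4 + q)*(d + q)
h = 25 (h = 5² = 25)
(9*w(1, L(-1)))*h = (9*((√2*√(-1))² - 4*1 - 4*√2*√(-1) + 1*(√2*√(-1))))*25 = (9*((√2*I)² - 4 - 4*√2*I + 1*(√2*I)))*25 = (9*((I*√2)² - 4 - 4*I*√2 + 1*(I*√2)))*25 = (9*(-2 - 4 - 4*I*√2 + I*√2))*25 = (9*(-6 - 3*I*√2))*25 = (-54 - 27*I*√2)*25 = -1350 - 675*I*√2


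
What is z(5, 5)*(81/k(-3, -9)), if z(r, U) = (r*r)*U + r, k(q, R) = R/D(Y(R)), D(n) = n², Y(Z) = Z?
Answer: -94770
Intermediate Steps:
k(q, R) = 1/R (k(q, R) = R/(R²) = R/R² = 1/R)
z(r, U) = r + U*r² (z(r, U) = r²*U + r = U*r² + r = r + U*r²)
z(5, 5)*(81/k(-3, -9)) = (5*(1 + 5*5))*(81/(1/(-9))) = (5*(1 + 25))*(81/(-⅑)) = (5*26)*(81*(-9)) = 130*(-729) = -94770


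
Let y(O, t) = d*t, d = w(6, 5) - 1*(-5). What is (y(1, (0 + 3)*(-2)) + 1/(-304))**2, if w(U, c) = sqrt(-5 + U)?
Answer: 119793025/92416 ≈ 1296.2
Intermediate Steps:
d = 6 (d = sqrt(-5 + 6) - 1*(-5) = sqrt(1) + 5 = 1 + 5 = 6)
y(O, t) = 6*t
(y(1, (0 + 3)*(-2)) + 1/(-304))**2 = (6*((0 + 3)*(-2)) + 1/(-304))**2 = (6*(3*(-2)) - 1/304)**2 = (6*(-6) - 1/304)**2 = (-36 - 1/304)**2 = (-10945/304)**2 = 119793025/92416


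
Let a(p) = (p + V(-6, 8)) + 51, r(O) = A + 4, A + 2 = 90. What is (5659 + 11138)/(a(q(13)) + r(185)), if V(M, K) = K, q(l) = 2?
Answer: 5599/51 ≈ 109.78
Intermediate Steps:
A = 88 (A = -2 + 90 = 88)
r(O) = 92 (r(O) = 88 + 4 = 92)
a(p) = 59 + p (a(p) = (p + 8) + 51 = (8 + p) + 51 = 59 + p)
(5659 + 11138)/(a(q(13)) + r(185)) = (5659 + 11138)/((59 + 2) + 92) = 16797/(61 + 92) = 16797/153 = 16797*(1/153) = 5599/51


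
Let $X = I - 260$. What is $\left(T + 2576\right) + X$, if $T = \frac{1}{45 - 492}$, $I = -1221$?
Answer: $\frac{489464}{447} \approx 1095.0$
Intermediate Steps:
$T = - \frac{1}{447}$ ($T = \frac{1}{-447} = - \frac{1}{447} \approx -0.0022371$)
$X = -1481$ ($X = -1221 - 260 = -1481$)
$\left(T + 2576\right) + X = \left(- \frac{1}{447} + 2576\right) - 1481 = \frac{1151471}{447} - 1481 = \frac{489464}{447}$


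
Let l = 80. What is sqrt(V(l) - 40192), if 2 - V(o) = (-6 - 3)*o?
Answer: I*sqrt(39470) ≈ 198.67*I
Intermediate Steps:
V(o) = 2 + 9*o (V(o) = 2 - (-6 - 3)*o = 2 - (-9)*o = 2 + 9*o)
sqrt(V(l) - 40192) = sqrt((2 + 9*80) - 40192) = sqrt((2 + 720) - 40192) = sqrt(722 - 40192) = sqrt(-39470) = I*sqrt(39470)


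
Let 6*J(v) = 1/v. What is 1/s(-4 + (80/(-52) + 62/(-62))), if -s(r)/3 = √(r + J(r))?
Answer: I*√288530970/130557 ≈ 0.13011*I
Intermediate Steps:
J(v) = 1/(6*v)
s(r) = -3*√(r + 1/(6*r))
1/s(-4 + (80/(-52) + 62/(-62))) = 1/(-√(6/(-4 + (80/(-52) + 62/(-62))) + 36*(-4 + (80/(-52) + 62/(-62))))/2) = 1/(-√(6/(-4 + (80*(-1/52) + 62*(-1/62))) + 36*(-4 + (80*(-1/52) + 62*(-1/62))))/2) = 1/(-√(6/(-4 + (-20/13 - 1)) + 36*(-4 + (-20/13 - 1)))/2) = 1/(-√(6/(-4 - 33/13) + 36*(-4 - 33/13))/2) = 1/(-√(6/(-85/13) + 36*(-85/13))/2) = 1/(-√(6*(-13/85) - 3060/13)/2) = 1/(-√(-78/85 - 3060/13)/2) = 1/(-I*√288530970/2210) = I*√288530970/130557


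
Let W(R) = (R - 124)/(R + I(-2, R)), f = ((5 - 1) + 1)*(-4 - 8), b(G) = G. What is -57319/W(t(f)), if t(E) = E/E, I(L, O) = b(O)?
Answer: 114638/123 ≈ 932.02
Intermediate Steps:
I(L, O) = O
f = -60 (f = (4 + 1)*(-12) = 5*(-12) = -60)
t(E) = 1
W(R) = (-124 + R)/(2*R) (W(R) = (R - 124)/(R + R) = (-124 + R)/((2*R)) = (-124 + R)*(1/(2*R)) = (-124 + R)/(2*R))
-57319/W(t(f)) = -57319*2/(-124 + 1) = -57319/((½)*1*(-123)) = -57319/(-123/2) = -57319*(-2/123) = 114638/123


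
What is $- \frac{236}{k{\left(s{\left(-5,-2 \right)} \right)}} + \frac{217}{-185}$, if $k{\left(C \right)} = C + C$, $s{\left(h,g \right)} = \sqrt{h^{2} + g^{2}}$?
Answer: $- \frac{217}{185} - \frac{118 \sqrt{29}}{29} \approx -23.085$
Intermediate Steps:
$s{\left(h,g \right)} = \sqrt{g^{2} + h^{2}}$
$k{\left(C \right)} = 2 C$
$- \frac{236}{k{\left(s{\left(-5,-2 \right)} \right)}} + \frac{217}{-185} = - \frac{236}{2 \sqrt{\left(-2\right)^{2} + \left(-5\right)^{2}}} + \frac{217}{-185} = - \frac{236}{2 \sqrt{4 + 25}} + 217 \left(- \frac{1}{185}\right) = - \frac{236}{2 \sqrt{29}} - \frac{217}{185} = - 236 \frac{\sqrt{29}}{58} - \frac{217}{185} = - \frac{118 \sqrt{29}}{29} - \frac{217}{185} = - \frac{217}{185} - \frac{118 \sqrt{29}}{29}$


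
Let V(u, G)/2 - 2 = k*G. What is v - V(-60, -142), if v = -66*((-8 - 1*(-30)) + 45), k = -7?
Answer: -6414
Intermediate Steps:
V(u, G) = 4 - 14*G (V(u, G) = 4 + 2*(-7*G) = 4 - 14*G)
v = -4422 (v = -66*((-8 + 30) + 45) = -66*(22 + 45) = -66*67 = -4422)
v - V(-60, -142) = -4422 - (4 - 14*(-142)) = -4422 - (4 + 1988) = -4422 - 1*1992 = -4422 - 1992 = -6414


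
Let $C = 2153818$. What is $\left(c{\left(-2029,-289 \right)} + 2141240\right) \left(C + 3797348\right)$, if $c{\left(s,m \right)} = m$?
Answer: $12741154798866$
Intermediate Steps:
$\left(c{\left(-2029,-289 \right)} + 2141240\right) \left(C + 3797348\right) = \left(-289 + 2141240\right) \left(2153818 + 3797348\right) = 2140951 \cdot 5951166 = 12741154798866$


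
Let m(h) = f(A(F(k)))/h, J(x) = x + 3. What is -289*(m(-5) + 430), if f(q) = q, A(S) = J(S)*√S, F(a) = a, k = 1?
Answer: -620194/5 ≈ -1.2404e+5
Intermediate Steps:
J(x) = 3 + x
A(S) = √S*(3 + S) (A(S) = (3 + S)*√S = √S*(3 + S))
m(h) = 4/h (m(h) = (√1*(3 + 1))/h = (1*4)/h = 4/h)
-289*(m(-5) + 430) = -289*(4/(-5) + 430) = -289*(4*(-⅕) + 430) = -289*(-⅘ + 430) = -289*2146/5 = -620194/5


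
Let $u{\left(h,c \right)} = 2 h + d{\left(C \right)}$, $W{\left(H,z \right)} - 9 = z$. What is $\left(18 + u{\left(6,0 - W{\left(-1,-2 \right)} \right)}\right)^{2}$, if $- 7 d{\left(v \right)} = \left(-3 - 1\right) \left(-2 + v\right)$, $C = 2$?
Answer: $900$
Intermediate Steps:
$W{\left(H,z \right)} = 9 + z$
$d{\left(v \right)} = - \frac{8}{7} + \frac{4 v}{7}$ ($d{\left(v \right)} = - \frac{\left(-3 - 1\right) \left(-2 + v\right)}{7} = - \frac{\left(-4\right) \left(-2 + v\right)}{7} = - \frac{8 - 4 v}{7} = - \frac{8}{7} + \frac{4 v}{7}$)
$u{\left(h,c \right)} = 2 h$ ($u{\left(h,c \right)} = 2 h + \left(- \frac{8}{7} + \frac{4}{7} \cdot 2\right) = 2 h + \left(- \frac{8}{7} + \frac{8}{7}\right) = 2 h + 0 = 2 h$)
$\left(18 + u{\left(6,0 - W{\left(-1,-2 \right)} \right)}\right)^{2} = \left(18 + 2 \cdot 6\right)^{2} = \left(18 + 12\right)^{2} = 30^{2} = 900$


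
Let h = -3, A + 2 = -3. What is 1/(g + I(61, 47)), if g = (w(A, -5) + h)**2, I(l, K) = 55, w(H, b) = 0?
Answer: 1/64 ≈ 0.015625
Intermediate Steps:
A = -5 (A = -2 - 3 = -5)
g = 9 (g = (0 - 3)**2 = (-3)**2 = 9)
1/(g + I(61, 47)) = 1/(9 + 55) = 1/64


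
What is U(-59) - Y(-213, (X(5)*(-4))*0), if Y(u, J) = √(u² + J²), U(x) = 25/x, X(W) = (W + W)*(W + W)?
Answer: -12592/59 ≈ -213.42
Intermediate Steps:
X(W) = 4*W² (X(W) = (2*W)*(2*W) = 4*W²)
Y(u, J) = √(J² + u²)
U(-59) - Y(-213, (X(5)*(-4))*0) = 25/(-59) - √((((4*5²)*(-4))*0)² + (-213)²) = 25*(-1/59) - √((((4*25)*(-4))*0)² + 45369) = -25/59 - √(((100*(-4))*0)² + 45369) = -25/59 - √((-400*0)² + 45369) = -25/59 - √(0² + 45369) = -25/59 - √(0 + 45369) = -25/59 - √45369 = -25/59 - 1*213 = -25/59 - 213 = -12592/59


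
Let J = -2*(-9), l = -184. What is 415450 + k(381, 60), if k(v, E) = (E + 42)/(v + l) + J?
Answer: 81847298/197 ≈ 4.1547e+5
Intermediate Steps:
J = 18
k(v, E) = 18 + (42 + E)/(-184 + v) (k(v, E) = (E + 42)/(v - 184) + 18 = (42 + E)/(-184 + v) + 18 = 18 + (42 + E)/(-184 + v))
415450 + k(381, 60) = 415450 + (-3270 + 60 + 18*381)/(-184 + 381) = 415450 + (-3270 + 60 + 6858)/197 = 415450 + (1/197)*3648 = 415450 + 3648/197 = 81847298/197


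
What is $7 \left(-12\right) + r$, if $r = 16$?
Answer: $-68$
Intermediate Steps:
$7 \left(-12\right) + r = 7 \left(-12\right) + 16 = -84 + 16 = -68$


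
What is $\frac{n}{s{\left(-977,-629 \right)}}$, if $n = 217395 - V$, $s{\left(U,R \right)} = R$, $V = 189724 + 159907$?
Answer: $\frac{132236}{629} \approx 210.23$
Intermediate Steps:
$V = 349631$
$n = -132236$ ($n = 217395 - 349631 = -132236$)
$\frac{n}{s{\left(-977,-629 \right)}} = - \frac{132236}{-629} = \left(-132236\right) \left(- \frac{1}{629}\right) = \frac{132236}{629}$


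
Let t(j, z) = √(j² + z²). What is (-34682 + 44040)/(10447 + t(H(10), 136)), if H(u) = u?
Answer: 97763026/109121213 - 18716*√4649/109121213 ≈ 0.88422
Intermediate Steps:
(-34682 + 44040)/(10447 + t(H(10), 136)) = (-34682 + 44040)/(10447 + √(10² + 136²)) = 9358/(10447 + √(100 + 18496)) = 9358/(10447 + √18596) = 9358/(10447 + 2*√4649)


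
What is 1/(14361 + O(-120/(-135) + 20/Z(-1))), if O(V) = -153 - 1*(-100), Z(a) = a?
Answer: 1/14308 ≈ 6.9891e-5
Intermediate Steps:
O(V) = -53 (O(V) = -153 + 100 = -53)
1/(14361 + O(-120/(-135) + 20/Z(-1))) = 1/(14361 - 53) = 1/14308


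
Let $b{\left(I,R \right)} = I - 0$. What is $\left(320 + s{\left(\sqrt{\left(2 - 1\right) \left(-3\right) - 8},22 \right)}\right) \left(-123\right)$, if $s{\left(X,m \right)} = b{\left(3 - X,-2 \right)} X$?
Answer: $-40713 - 369 i \sqrt{11} \approx -40713.0 - 1223.8 i$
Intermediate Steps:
$b{\left(I,R \right)} = I$ ($b{\left(I,R \right)} = I + 0 = I$)
$s{\left(X,m \right)} = X \left(3 - X\right)$ ($s{\left(X,m \right)} = \left(3 - X\right) X = X \left(3 - X\right)$)
$\left(320 + s{\left(\sqrt{\left(2 - 1\right) \left(-3\right) - 8},22 \right)}\right) \left(-123\right) = \left(320 + \sqrt{\left(2 - 1\right) \left(-3\right) - 8} \left(3 - \sqrt{\left(2 - 1\right) \left(-3\right) - 8}\right)\right) \left(-123\right) = \left(320 + \sqrt{1 \left(-3\right) - 8} \left(3 - \sqrt{1 \left(-3\right) - 8}\right)\right) \left(-123\right) = \left(320 + \sqrt{-3 - 8} \left(3 - \sqrt{-3 - 8}\right)\right) \left(-123\right) = \left(320 + \sqrt{-11} \left(3 - \sqrt{-11}\right)\right) \left(-123\right) = \left(320 + i \sqrt{11} \left(3 - i \sqrt{11}\right)\right) \left(-123\right) = -39360 - 123 i \sqrt{11} \left(3 - i \sqrt{11}\right)$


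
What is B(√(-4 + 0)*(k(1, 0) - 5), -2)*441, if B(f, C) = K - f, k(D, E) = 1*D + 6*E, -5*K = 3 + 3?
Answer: -2646/5 + 3528*I ≈ -529.2 + 3528.0*I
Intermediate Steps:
K = -6/5 (K = -(3 + 3)/5 = -⅕*6 = -6/5 ≈ -1.2000)
k(D, E) = D + 6*E
B(f, C) = -6/5 - f
B(√(-4 + 0)*(k(1, 0) - 5), -2)*441 = (-6/5 - √(-4 + 0)*((1 + 6*0) - 5))*441 = (-6/5 - √(-4)*((1 + 0) - 5))*441 = (-6/5 - 2*I*(1 - 5))*441 = (-6/5 - 2*I*(-4))*441 = (-6/5 - (-8)*I)*441 = (-6/5 + 8*I)*441 = -2646/5 + 3528*I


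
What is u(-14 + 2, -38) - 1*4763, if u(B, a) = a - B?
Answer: -4789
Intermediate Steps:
u(-14 + 2, -38) - 1*4763 = (-38 - (-14 + 2)) - 1*4763 = (-38 - 1*(-12)) - 4763 = (-38 + 12) - 4763 = -26 - 4763 = -4789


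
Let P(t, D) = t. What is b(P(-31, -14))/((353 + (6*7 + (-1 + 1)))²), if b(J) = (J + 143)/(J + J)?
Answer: -56/4836775 ≈ -1.1578e-5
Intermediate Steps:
b(J) = (143 + J)/(2*J) (b(J) = (143 + J)/((2*J)) = (143 + J)*(1/(2*J)) = (143 + J)/(2*J))
b(P(-31, -14))/((353 + (6*7 + (-1 + 1)))²) = ((½)*(143 - 31)/(-31))/((353 + (6*7 + (-1 + 1)))²) = ((½)*(-1/31)*112)/((353 + (42 + 0))²) = -56/(31*(353 + 42)²) = -56/(31*(395²)) = -56/31/156025 = -56/31*1/156025 = -56/4836775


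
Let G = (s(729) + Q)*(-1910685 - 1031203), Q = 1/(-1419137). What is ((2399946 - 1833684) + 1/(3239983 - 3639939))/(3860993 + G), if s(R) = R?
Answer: -321405983808521527/1215087732726539055020 ≈ -0.00026451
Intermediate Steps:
Q = -1/1419137 ≈ -7.0465e-7
G = -3043532795726336/1419137 (G = (729 - 1/1419137)*(-1910685 - 1031203) = (1034550872/1419137)*(-2941888) = -3043532795726336/1419137 ≈ -2.1446e+9)
((2399946 - 1833684) + 1/(3239983 - 3639939))/(3860993 + G) = ((2399946 - 1833684) + 1/(3239983 - 3639939))/(3860993 - 3043532795726336/1419137) = (566262 + 1/(-399956))/(-3038053517703295/1419137) = (566262 - 1/399956)*(-1419137/3038053517703295) = (226479884471/399956)*(-1419137/3038053517703295) = -321405983808521527/1215087732726539055020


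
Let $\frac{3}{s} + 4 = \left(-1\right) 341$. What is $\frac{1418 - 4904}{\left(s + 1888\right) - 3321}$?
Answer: $\frac{66815}{27466} \approx 2.4326$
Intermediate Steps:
$s = - \frac{1}{115}$ ($s = \frac{3}{-4 - 341} = \frac{3}{-345} = 3 \left(- \frac{1}{345}\right) = - \frac{1}{115} \approx -0.0086956$)
$\frac{1418 - 4904}{\left(s + 1888\right) - 3321} = \frac{1418 - 4904}{\left(- \frac{1}{115} + 1888\right) - 3321} = - \frac{3486}{\frac{217119}{115} - 3321} = - \frac{3486}{- \frac{164796}{115}} = \left(-3486\right) \left(- \frac{115}{164796}\right) = \frac{66815}{27466}$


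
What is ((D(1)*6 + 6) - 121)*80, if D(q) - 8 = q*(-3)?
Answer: -6800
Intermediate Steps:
D(q) = 8 - 3*q (D(q) = 8 + q*(-3) = 8 - 3*q)
((D(1)*6 + 6) - 121)*80 = (((8 - 3*1)*6 + 6) - 121)*80 = (((8 - 3)*6 + 6) - 121)*80 = ((5*6 + 6) - 121)*80 = ((30 + 6) - 121)*80 = (36 - 121)*80 = -85*80 = -6800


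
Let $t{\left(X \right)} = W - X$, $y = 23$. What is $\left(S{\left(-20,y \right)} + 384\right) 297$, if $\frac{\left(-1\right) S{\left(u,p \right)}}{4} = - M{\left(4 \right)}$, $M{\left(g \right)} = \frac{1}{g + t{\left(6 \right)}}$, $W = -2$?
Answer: $113751$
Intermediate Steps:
$t{\left(X \right)} = -2 - X$
$M{\left(g \right)} = \frac{1}{-8 + g}$ ($M{\left(g \right)} = \frac{1}{g - 8} = \frac{1}{-8 + g}$)
$S{\left(u,p \right)} = -1$ ($S{\left(u,p \right)} = - 4 \left(- \frac{1}{-8 + 4}\right) = - 4 \left(- \frac{1}{-4}\right) = - 4 \left(\left(-1\right) \left(- \frac{1}{4}\right)\right) = \left(-4\right) \frac{1}{4} = -1$)
$\left(S{\left(-20,y \right)} + 384\right) 297 = \left(-1 + 384\right) 297 = 383 \cdot 297 = 113751$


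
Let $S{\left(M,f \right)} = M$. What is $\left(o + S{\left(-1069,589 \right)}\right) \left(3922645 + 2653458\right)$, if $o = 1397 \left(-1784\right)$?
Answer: $-16396309403651$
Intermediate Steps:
$o = -2492248$
$\left(o + S{\left(-1069,589 \right)}\right) \left(3922645 + 2653458\right) = \left(-2492248 - 1069\right) \left(3922645 + 2653458\right) = \left(-2493317\right) 6576103 = -16396309403651$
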